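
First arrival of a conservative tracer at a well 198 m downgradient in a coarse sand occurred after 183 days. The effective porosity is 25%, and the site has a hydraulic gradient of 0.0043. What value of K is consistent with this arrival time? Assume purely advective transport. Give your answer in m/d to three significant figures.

62.9 m/d

v = L / t = 198 / 183 = 1.082 m/d
K = v · n / i = 1.082 × 0.25 / 0.0043 = 62.9 m/d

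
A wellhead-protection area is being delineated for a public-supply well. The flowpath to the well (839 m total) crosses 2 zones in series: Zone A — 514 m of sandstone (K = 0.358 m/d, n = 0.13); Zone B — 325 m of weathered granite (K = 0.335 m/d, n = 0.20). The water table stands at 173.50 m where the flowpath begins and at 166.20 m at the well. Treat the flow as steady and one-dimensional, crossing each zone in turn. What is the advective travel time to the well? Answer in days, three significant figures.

Total head drop ΔH = 173.50 − 166.20 = 7.30 m
Steady 1-D flow in series ⇒ the Darcy flux q is identical in every zone and the zone head losses add (resistances L/K in series).
Σ(L/K) = 514/0.358 + 325/0.335 = 1436 + 970.1 = 2406 d
q = ΔH / Σ(L/K) = 7.30 / 2406 = 0.003034 m/d (same in every zone)
Zone A: v = q/n = 0.003034/0.13 = 0.02334 m/d → t_A = 514/0.02334 = 22020 d
Zone B: v = q/n = 0.003034/0.20 = 0.01517 m/d → t_B = 325/0.01517 = 21420 d
Total t = 22020 + 21420 = 43440 d

43400 days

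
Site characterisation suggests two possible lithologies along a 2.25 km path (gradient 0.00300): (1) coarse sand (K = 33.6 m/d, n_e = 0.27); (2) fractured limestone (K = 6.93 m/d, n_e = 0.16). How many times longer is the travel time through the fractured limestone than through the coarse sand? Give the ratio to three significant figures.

2.87

Unit 1 (coarse sand): v = 33.6×0.0030/0.27 = 0.3733 m/d, t = 2250/0.3733 = 6027 d
Unit 2 (fractured limestone): v = 6.93×0.0030/0.16 = 0.1299 m/d, t = 2250/0.1299 = 17320 d
t(fractured limestone) / t(coarse sand) = 17320/6027 = 2.87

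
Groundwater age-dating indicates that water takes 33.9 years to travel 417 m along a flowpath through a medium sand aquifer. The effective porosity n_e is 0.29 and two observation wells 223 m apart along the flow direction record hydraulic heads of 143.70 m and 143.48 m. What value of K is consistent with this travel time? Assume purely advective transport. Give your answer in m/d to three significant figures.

Hydraulic gradient i = (143.70 − 143.48) / 223 = 0.22 / 223 = 9.865e-4
t = 33.9 years = 12370 d
v = L / t = 417 / 12370 = 0.03370 m/d
K = v · n / i = 0.03370 × 0.29 / 9.865e-4 = 9.91 m/d

9.91 m/d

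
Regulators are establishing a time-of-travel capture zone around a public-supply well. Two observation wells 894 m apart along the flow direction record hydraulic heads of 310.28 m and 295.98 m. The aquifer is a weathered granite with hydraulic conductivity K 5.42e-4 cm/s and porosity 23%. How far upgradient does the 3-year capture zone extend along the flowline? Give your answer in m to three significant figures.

35.7 m

Hydraulic gradient i = (310.28 − 295.98) / 894 = 14.30 / 894 = 0.01600
K = 5.42e-4 cm/s × 864 = 0.4683 m/d
Darcy flux q = K·i = 0.4683 × 0.01600 = 0.007491 m/d
Seepage velocity v = q / n = 0.007491 / 0.23 = 0.03257 m/d
T = 3 yr × 365 = 1095 d
L = v × T = 0.03257 × 1095 = 35.66 m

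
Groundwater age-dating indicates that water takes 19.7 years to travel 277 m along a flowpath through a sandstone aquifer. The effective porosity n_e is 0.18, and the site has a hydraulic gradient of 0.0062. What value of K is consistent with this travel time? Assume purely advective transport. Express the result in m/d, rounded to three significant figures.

1.12 m/d

t = 19.7 years = 7191 d
v = L / t = 277 / 7191 = 0.03852 m/d
K = v · n / i = 0.03852 × 0.18 / 0.0062 = 1.12 m/d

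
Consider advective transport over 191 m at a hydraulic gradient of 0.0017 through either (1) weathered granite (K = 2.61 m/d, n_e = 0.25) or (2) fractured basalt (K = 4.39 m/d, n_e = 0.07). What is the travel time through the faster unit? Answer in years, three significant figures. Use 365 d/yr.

Unit 1 (weathered granite): v = 2.61×0.0017/0.25 = 0.01775 m/d, t = 191/0.01775 = 10760 d
Unit 2 (fractured basalt): v = 4.39×0.0017/0.07 = 0.1066 m/d, t = 191/0.1066 = 1792 d
Faster: 1792 d / 365 = 4.91 yr

4.91 years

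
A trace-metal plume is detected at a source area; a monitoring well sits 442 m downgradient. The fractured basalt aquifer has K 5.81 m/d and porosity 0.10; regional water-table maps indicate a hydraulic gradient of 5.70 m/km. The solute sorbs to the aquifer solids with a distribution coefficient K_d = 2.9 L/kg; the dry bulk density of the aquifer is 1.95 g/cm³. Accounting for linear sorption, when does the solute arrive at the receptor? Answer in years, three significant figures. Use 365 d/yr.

210 years

q = Ki = 5.81 × 0.0057 = 0.03312 m/d
Seepage velocity v = q / n = 0.03312 / 0.10 = 0.3312 m/d
Retardation R = 1 + ρ_b·K_d/n = 1 + 1.95×2.9/0.10 = 57.55
Contaminant velocity v_c = v/R = 0.3312/57.55 = 0.005754 m/d
t = L/v_c = 442/0.005754 = 76810 d
   = 76810/365 = 210 yr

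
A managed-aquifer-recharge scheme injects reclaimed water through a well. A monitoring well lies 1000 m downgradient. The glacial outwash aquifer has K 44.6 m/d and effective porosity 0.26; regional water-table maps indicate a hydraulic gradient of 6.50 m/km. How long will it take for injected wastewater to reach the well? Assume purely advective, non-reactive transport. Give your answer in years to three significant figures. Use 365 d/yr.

q = Ki = 44.6 × 0.0065 = 0.2899 m/d
Average linear velocity = 0.2899 / 0.26 = 1.115 m/d
t = L / v = 1000 / 1.115 = 896.9 d
   = 896.9 / 365 = 2.46 yr

2.46 years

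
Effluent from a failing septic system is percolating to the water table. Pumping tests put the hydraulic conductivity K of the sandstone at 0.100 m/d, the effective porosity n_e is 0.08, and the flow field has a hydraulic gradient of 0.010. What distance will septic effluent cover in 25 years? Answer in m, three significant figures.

114 m

Specific discharge q = 0.100 × 0.010 = 0.001000 m/d
Average linear velocity = 0.001000 / 0.08 = 0.01250 m/d
T = 25 yr × 365 = 9125 d
L = v × T = 0.01250 × 9125 = 114.1 m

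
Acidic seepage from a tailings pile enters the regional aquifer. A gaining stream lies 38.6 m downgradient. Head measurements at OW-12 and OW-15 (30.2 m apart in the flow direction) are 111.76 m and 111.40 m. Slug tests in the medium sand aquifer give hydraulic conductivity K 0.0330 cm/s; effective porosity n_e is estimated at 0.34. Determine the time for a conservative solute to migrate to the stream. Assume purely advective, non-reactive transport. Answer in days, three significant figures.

38.6 days

Hydraulic gradient i = (111.76 − 111.40) / 30.2 = 0.36 / 30.2 = 0.01192
K = 0.0330 cm/s × 864 = 28.51 m/d
q = Ki = 28.51 × 0.01192 = 0.3399 m/d
Seepage velocity v = q / n = 0.3399 / 0.34 = 0.9996 m/d
t = L / v = 38.6 / 0.9996 = 38.61 d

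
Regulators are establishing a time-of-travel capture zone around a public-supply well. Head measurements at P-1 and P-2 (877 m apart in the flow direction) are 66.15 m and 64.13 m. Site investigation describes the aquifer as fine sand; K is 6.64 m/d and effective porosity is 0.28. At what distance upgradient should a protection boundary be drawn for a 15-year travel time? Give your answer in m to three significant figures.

Hydraulic gradient i = (66.15 − 64.13) / 877 = 2.02 / 877 = 0.002303
Darcy flux q = K·i = 6.64 × 0.002303 = 0.01529 m/d
Seepage velocity v = q / n = 0.01529 / 0.28 = 0.05462 m/d
T = 15 yr × 365 = 5475 d
L = v × T = 0.05462 × 5475 = 299.1 m

299 m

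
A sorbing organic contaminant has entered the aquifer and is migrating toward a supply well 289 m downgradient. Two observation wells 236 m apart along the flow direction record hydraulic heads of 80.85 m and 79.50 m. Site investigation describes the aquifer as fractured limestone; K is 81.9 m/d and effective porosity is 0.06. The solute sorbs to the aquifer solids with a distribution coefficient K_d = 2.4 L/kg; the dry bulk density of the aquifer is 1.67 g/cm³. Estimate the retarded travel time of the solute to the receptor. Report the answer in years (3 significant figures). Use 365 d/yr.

6.88 years

Hydraulic gradient i = (80.85 − 79.50) / 236 = 1.35 / 236 = 0.005720
Darcy flux q = K·i = 81.9 × 0.005720 = 0.4685 m/d
v = Ki/n = 81.9·0.005720/0.06 = 7.808 m/d
Retardation R = 1 + ρ_b·K_d/n = 1 + 1.67×2.4/0.06 = 67.80
Contaminant velocity v_c = v/R = 7.808/67.80 = 0.1152 m/d
t = L/v_c = 289/0.1152 = 2509 d
   = 2509/365 = 6.88 yr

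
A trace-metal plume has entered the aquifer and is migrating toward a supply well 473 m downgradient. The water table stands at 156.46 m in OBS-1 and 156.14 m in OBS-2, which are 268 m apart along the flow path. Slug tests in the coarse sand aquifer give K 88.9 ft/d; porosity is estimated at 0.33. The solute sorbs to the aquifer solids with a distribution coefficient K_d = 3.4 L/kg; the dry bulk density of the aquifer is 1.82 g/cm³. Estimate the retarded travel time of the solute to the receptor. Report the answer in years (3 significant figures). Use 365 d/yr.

Hydraulic gradient i = (156.46 − 156.14) / 268 = 0.32 / 268 = 0.001194
K = 88.9 ft/d × 0.3048 = 27.10 m/d
Specific discharge q = 27.10 × 0.001194 = 0.03235 m/d
Seepage velocity v = q / n = 0.03235 / 0.33 = 0.09804 m/d
Retardation R = 1 + ρ_b·K_d/n = 1 + 1.82×3.4/0.33 = 19.75
Contaminant velocity v_c = v/R = 0.09804/19.75 = 0.004964 m/d
t = L/v_c = 473/0.004964 = 95290 d
   = 95290/365 = 261 yr

261 years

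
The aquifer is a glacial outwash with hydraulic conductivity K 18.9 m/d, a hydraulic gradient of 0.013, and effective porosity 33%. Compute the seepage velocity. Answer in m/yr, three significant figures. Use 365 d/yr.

q = Ki = 18.9 × 0.013 = 0.2457 m/d
v = Ki/n = 18.9·0.013/0.33 = 0.7445 m/d
   = 0.7445 × 365 = 272 m/yr

272 m/yr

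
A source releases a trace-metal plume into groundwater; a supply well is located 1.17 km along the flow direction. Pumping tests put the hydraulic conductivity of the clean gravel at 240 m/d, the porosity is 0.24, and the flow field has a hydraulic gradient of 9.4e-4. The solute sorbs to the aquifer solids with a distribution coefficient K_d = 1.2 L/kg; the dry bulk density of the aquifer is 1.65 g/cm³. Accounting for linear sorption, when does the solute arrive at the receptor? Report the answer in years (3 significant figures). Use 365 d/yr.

31.5 years

Specific discharge q = 240 × 9.4e-4 = 0.2256 m/d
Average linear velocity = 0.2256 / 0.24 = 0.9400 m/d
Retardation R = 1 + ρ_b·K_d/n = 1 + 1.65×1.2/0.24 = 9.250
Contaminant velocity v_c = v/R = 0.9400/9.250 = 0.1016 m/d
L = 1.17 km = 1170 m
t = L/v_c = 1170/0.1016 = 11510 d
   = 11510/365 = 31.5 yr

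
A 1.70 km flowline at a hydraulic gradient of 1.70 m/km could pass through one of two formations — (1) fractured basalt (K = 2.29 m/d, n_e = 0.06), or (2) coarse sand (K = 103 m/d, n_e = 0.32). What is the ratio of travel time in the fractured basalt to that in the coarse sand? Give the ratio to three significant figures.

8.43

Unit 1 (fractured basalt): v = 2.29×0.0017/0.06 = 0.06488 m/d, t = 1700/0.06488 = 26200 d
Unit 2 (coarse sand): v = 103×0.0017/0.32 = 0.5472 m/d, t = 1700/0.5472 = 3107 d
t(fractured basalt) / t(coarse sand) = 26200/3107 = 8.43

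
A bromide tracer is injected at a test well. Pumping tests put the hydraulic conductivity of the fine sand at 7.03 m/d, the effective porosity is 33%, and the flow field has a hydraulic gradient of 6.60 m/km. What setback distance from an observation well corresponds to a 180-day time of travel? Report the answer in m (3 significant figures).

q = Ki = 7.03 × 0.0066 = 0.04640 m/d
v = Ki/n = 7.03·0.0066/0.33 = 0.1406 m/d
L = v × T = 0.1406 × 180 = 25.31 m

25.3 m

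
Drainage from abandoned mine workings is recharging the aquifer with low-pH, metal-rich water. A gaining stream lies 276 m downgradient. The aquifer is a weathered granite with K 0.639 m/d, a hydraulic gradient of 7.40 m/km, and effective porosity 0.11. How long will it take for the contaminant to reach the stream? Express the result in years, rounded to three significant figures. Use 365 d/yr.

q = Ki = 0.639 × 0.0074 = 0.004729 m/d
v_s = q/n_e = 0.004729/0.11 = 0.04299 m/d
t = L / v = 276 / 0.04299 = 6421 d
   = 6421 / 365 = 17.6 yr

17.6 years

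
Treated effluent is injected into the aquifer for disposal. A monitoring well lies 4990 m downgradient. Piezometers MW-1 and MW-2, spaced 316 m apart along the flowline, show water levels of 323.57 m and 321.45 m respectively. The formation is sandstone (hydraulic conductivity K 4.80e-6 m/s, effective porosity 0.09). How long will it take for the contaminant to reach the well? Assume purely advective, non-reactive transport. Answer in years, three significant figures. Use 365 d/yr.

Hydraulic gradient i = (323.57 − 321.45) / 316 = 2.12 / 316 = 0.006709
K = 4.80e-6 m/s × 86400 s/d = 0.4147 m/d
Specific discharge q = 0.4147 × 0.006709 = 0.002782 m/d
Seepage velocity v = q / n = 0.002782 / 0.09 = 0.03091 m/d
t = L / v = 4990 / 0.03091 = 161400 d
   = 161400 / 365 = 442 yr

442 years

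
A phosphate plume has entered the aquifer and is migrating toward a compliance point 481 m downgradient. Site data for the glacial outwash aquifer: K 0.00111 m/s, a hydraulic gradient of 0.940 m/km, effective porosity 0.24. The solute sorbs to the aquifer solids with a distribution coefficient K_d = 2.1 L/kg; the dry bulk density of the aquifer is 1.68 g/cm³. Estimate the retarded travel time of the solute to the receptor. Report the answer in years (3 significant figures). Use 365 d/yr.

55.1 years

K = 0.00111 m/s × 86400 s/d = 95.90 m/d
Specific discharge q = 95.90 × 9.4e-4 = 0.09015 m/d
Average linear velocity = 0.09015 / 0.24 = 0.3756 m/d
Retardation R = 1 + ρ_b·K_d/n = 1 + 1.68×2.1/0.24 = 15.70
Contaminant velocity v_c = v/R = 0.3756/15.70 = 0.02393 m/d
t = L/v_c = 481/0.02393 = 20100 d
   = 20100/365 = 55.1 yr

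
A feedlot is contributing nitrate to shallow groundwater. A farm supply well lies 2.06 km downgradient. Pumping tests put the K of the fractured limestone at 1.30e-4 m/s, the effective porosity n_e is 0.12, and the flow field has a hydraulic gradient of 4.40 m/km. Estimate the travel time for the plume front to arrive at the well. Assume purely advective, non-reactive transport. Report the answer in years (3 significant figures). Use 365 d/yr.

K = 1.30e-4 m/s × 86400 s/d = 11.23 m/d
Darcy flux q = K·i = 11.23 × 0.0044 = 0.04942 m/d
Seepage velocity v = q / n = 0.04942 / 0.12 = 0.4118 m/d
L = 2.06 km = 2060 m
t = L / v = 2060 / 0.4118 = 5002 d
   = 5002 / 365 = 13.7 yr

13.7 years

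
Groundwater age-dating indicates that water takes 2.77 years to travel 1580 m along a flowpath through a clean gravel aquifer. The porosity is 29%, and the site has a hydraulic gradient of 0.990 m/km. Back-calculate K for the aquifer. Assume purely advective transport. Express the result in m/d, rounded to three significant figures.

t = 2.77 years = 1011 d
v = L / t = 1580 / 1011 = 1.563 m/d
K = v · n / i = 1.563 × 0.29 / 9.9e-4 = 458 m/d

458 m/d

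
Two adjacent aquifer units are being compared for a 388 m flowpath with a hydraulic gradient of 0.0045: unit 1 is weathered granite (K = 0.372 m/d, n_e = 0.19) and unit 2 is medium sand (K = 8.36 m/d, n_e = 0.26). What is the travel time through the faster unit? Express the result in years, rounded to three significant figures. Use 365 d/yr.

Unit 1 (weathered granite): v = 0.372×0.0045/0.19 = 0.008811 m/d, t = 388/0.008811 = 44040 d
Unit 2 (medium sand): v = 8.36×0.0045/0.26 = 0.1447 m/d, t = 388/0.1447 = 2682 d
Faster: 2682 d / 365 = 7.35 yr

7.35 years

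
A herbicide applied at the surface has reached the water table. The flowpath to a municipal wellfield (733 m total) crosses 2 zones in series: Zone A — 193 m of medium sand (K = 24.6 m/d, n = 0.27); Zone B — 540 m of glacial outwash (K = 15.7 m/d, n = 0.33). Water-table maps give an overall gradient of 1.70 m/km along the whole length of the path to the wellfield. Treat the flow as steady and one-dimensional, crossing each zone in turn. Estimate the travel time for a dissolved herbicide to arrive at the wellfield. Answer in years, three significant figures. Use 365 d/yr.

Continuity: the same q passes through each zone, so ΔH = q·Σ(L_j/K_j) — the zones act as resistances in series.
Σ(L/K) = 193/24.6 + 540/15.7 = 7.846 + 34.39 = 42.24 d
K_eq = L_total / Σ(L/K) = 733 / 42.24 = 17.35 m/d
q = K_eq · i = 17.35 × 0.0017 = 0.02950 m/d (same in every zone)
Zone A: v = q/n = 0.02950/0.27 = 0.1093 m/d → t_A = 193/0.1093 = 1766 d
Zone B: v = q/n = 0.02950/0.33 = 0.08939 m/d → t_B = 540/0.08939 = 6041 d
Total t = 1766 + 6041 = 7807 d
   = 7807 / 365 = 21.4 yr

21.4 years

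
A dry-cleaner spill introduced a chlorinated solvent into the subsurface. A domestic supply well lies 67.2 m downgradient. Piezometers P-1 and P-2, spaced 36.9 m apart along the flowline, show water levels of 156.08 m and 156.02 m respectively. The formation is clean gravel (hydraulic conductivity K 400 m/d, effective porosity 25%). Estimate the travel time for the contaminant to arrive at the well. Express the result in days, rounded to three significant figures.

Hydraulic gradient i = (156.08 − 156.02) / 36.9 = 0.06 / 36.9 = 0.001626
q = Ki = 400 × 0.001626 = 0.6504 m/d
v = Ki/n = 400·0.001626/0.25 = 2.602 m/d
t = L / v = 67.2 / 2.602 = 25.83 d

25.8 days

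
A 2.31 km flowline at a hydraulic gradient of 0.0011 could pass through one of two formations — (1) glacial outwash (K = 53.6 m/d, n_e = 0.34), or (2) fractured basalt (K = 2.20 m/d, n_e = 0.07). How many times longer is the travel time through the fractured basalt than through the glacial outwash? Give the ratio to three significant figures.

5.02

Unit 1 (glacial outwash): v = 53.6×0.0011/0.34 = 0.1734 m/d, t = 2310/0.1734 = 13320 d
Unit 2 (fractured basalt): v = 2.20×0.0011/0.07 = 0.03457 m/d, t = 2310/0.03457 = 66820 d
t(fractured basalt) / t(glacial outwash) = 66820/13320 = 5.02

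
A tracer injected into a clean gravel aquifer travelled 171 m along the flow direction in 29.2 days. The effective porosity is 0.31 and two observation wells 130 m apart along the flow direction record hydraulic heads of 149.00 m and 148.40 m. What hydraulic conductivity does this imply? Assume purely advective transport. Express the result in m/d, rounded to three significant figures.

393 m/d

Hydraulic gradient i = (149.00 − 148.40) / 130 = 0.60 / 130 = 0.004615
v = L / t = 171 / 29.2 = 5.856 m/d
K = v · n / i = 5.856 × 0.31 / 0.004615 = 393 m/d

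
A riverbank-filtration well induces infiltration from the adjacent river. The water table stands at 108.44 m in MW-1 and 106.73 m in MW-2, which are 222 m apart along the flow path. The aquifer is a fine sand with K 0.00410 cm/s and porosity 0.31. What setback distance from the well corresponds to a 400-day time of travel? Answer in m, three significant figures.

35.2 m

Hydraulic gradient i = (108.44 − 106.73) / 222 = 1.71 / 222 = 0.007703
K = 0.00410 cm/s × 864 = 3.542 m/d
q = Ki = 3.542 × 0.007703 = 0.02729 m/d
Seepage velocity v = q / n = 0.02729 / 0.31 = 0.08802 m/d
L = v × T = 0.08802 × 400 = 35.21 m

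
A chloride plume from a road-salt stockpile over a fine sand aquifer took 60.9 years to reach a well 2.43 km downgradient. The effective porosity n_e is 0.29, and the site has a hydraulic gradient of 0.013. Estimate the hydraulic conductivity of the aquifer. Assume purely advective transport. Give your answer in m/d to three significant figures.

2.44 m/d

t = 60.9 years = 22230 d
L = 2.43 km = 2430 m
v = L / t = 2430 / 22230 = 0.1093 m/d
K = v · n / i = 0.1093 × 0.29 / 0.013 = 2.44 m/d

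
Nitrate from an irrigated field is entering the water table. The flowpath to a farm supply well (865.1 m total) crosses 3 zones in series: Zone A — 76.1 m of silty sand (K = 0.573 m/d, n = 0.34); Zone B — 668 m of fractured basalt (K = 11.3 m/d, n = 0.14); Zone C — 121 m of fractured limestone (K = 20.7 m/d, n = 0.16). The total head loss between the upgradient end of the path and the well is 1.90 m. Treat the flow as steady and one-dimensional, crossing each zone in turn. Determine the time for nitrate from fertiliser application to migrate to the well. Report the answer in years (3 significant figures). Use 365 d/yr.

Continuity: the same q passes through each zone, so ΔH = q·Σ(L_j/K_j) — the zones act as resistances in series.
Σ(L/K) = 76.1/0.573 + 668/11.3 + 121/20.7 = 132.8 + 59.12 + 5.845 = 197.8 d
q = ΔH / Σ(L/K) = 1.90 / 197.8 = 0.009607 m/d (same in every zone)
Zone A: v = q/n = 0.009607/0.34 = 0.02826 m/d → t_A = 76.1/0.02826 = 2693 d
Zone B: v = q/n = 0.009607/0.14 = 0.06862 m/d → t_B = 668/0.06862 = 9734 d
Zone C: v = q/n = 0.009607/0.16 = 0.06004 m/d → t_C = 121/0.06004 = 2015 d
Total t = 2693 + 9734 + 2015 = 14440 d
   = 14440 / 365 = 39.6 yr

39.6 years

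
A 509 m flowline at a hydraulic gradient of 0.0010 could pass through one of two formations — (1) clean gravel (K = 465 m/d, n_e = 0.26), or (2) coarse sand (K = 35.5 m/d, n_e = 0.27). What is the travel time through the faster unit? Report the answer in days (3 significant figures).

Unit 1 (clean gravel): v = 465×0.0010/0.26 = 1.788 m/d, t = 509/1.788 = 284.6 d
Unit 2 (coarse sand): v = 35.5×0.0010/0.27 = 0.1315 m/d, t = 509/0.1315 = 3871 d
Faster unit: t = 285 d

285 days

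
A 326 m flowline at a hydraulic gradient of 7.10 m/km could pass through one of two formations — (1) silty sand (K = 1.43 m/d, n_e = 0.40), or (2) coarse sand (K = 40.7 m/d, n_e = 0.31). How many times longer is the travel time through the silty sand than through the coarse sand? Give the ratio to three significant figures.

Unit 1 (silty sand): v = 1.43×0.0071/0.40 = 0.02538 m/d, t = 326/0.02538 = 12840 d
Unit 2 (coarse sand): v = 40.7×0.0071/0.31 = 0.9322 m/d, t = 326/0.9322 = 349.7 d
t(silty sand) / t(coarse sand) = 12840/349.7 = 36.7

36.7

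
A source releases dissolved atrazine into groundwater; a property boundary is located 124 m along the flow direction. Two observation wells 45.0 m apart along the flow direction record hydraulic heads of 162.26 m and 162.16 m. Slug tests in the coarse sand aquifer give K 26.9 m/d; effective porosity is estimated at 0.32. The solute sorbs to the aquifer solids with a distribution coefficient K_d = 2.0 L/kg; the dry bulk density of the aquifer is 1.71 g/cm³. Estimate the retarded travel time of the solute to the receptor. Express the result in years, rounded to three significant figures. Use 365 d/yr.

Hydraulic gradient i = (162.26 − 162.16) / 45.0 = 0.10 / 45.0 = 0.002222
q = Ki = 26.9 × 0.002222 = 0.05978 m/d
v = Ki/n = 26.9·0.002222/0.32 = 0.1868 m/d
Retardation R = 1 + ρ_b·K_d/n = 1 + 1.71×2.0/0.32 = 11.69
Contaminant velocity v_c = v/R = 0.1868/11.69 = 0.01598 m/d
t = L/v_c = 124/0.01598 = 7758 d
   = 7758/365 = 21.3 yr

21.3 years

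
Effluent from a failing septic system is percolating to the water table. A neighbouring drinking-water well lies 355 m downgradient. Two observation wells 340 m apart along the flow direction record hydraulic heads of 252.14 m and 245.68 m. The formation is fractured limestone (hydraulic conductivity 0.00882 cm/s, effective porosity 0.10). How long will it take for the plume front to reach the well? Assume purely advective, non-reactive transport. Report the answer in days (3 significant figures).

Hydraulic gradient i = (252.14 − 245.68) / 340 = 6.46 / 340 = 0.01900
K = 0.00882 cm/s × 864 = 7.620 m/d
Darcy flux q = K·i = 7.620 × 0.01900 = 0.1448 m/d
v_s = q/n_e = 0.1448/0.10 = 1.448 m/d
t = L / v = 355 / 1.448 = 245.2 d

245 days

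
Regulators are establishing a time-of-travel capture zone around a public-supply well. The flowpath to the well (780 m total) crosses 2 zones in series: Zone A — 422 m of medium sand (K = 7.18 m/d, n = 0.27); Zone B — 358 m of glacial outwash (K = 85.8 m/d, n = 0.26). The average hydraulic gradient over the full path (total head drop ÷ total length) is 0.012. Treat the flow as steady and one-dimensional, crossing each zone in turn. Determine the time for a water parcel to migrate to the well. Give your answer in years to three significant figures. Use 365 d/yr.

3.81 years

For zones in series the flux q is common to all zones; the equivalent conductivity is the harmonic (thickness-weighted) mean, K_eq = L_total / Σ(L_j/K_j).
Σ(L/K) = 422/7.18 + 358/85.8 = 58.77 + 4.172 = 62.95 d
K_eq = L_total / Σ(L/K) = 780 / 62.95 = 12.39 m/d
q = K_eq · i = 12.39 × 0.012 = 0.1487 m/d (same in every zone)
Zone A: v = q/n = 0.1487/0.27 = 0.5507 m/d → t_A = 422/0.5507 = 766.3 d
Zone B: v = q/n = 0.1487/0.26 = 0.5719 m/d → t_B = 358/0.5719 = 626.0 d
Total t = 766.3 + 626.0 = 1392 d
   = 1392 / 365 = 3.81 yr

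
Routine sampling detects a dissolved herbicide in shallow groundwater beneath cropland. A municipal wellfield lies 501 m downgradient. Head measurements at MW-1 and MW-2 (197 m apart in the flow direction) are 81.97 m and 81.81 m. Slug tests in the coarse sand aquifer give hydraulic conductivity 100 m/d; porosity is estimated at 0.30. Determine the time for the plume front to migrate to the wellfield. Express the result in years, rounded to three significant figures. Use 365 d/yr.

5.07 years

Hydraulic gradient i = (81.97 − 81.81) / 197 = 0.16 / 197 = 8.122e-4
Specific discharge q = 100 × 8.122e-4 = 0.08122 m/d
Average linear velocity = 0.08122 / 0.30 = 0.2707 m/d
t = L / v = 501 / 0.2707 = 1851 d
   = 1851 / 365 = 5.07 yr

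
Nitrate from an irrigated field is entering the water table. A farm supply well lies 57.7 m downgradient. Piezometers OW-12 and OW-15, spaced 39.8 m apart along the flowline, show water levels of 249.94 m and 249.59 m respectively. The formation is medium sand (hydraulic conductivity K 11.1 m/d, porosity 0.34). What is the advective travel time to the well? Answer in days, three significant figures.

Hydraulic gradient i = (249.94 − 249.59) / 39.8 = 0.35 / 39.8 = 0.008794
q = Ki = 11.1 × 0.008794 = 0.09761 m/d
Seepage velocity v = q / n = 0.09761 / 0.34 = 0.2871 m/d
t = L / v = 57.7 / 0.2871 = 201.0 d

201 days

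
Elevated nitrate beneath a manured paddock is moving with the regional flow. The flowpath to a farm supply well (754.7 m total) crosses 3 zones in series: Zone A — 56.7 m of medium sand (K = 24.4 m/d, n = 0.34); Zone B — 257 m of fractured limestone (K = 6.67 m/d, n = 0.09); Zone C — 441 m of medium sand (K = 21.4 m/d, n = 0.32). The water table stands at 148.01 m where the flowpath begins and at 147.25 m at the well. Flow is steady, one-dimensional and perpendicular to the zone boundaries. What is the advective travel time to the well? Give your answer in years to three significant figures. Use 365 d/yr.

Total head drop ΔH = 148.01 − 147.25 = 0.76 m
Steady 1-D flow in series ⇒ the Darcy flux q is identical in every zone and the zone head losses add (resistances L/K in series).
Σ(L/K) = 56.7/24.4 + 257/6.67 + 441/21.4 = 2.324 + 38.53 + 20.61 = 61.46 d
q = ΔH / Σ(L/K) = 0.76 / 61.46 = 0.01237 m/d (same in every zone)
Zone A: v = q/n = 0.01237/0.34 = 0.03637 m/d → t_A = 56.7/0.03637 = 1559 d
Zone B: v = q/n = 0.01237/0.09 = 0.1374 m/d → t_B = 257/0.1374 = 1871 d
Zone C: v = q/n = 0.01237/0.32 = 0.03864 m/d → t_C = 441/0.03864 = 11410 d
Total t = 1559 + 1871 + 11410 = 14840 d
   = 14840 / 365 = 40.7 yr

40.7 years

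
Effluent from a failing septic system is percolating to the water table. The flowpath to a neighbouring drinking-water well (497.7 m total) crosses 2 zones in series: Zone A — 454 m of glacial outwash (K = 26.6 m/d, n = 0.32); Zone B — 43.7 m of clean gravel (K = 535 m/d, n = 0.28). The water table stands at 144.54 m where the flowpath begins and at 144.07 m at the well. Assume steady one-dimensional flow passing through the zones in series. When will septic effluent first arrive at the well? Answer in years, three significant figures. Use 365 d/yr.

Total head drop ΔH = 144.54 − 144.07 = 0.47 m
Continuity: the same q passes through each zone, so ΔH = q·Σ(L_j/K_j) — the zones act as resistances in series.
Σ(L/K) = 454/26.6 + 43.7/535 = 17.07 + 0.08168 = 17.15 d
q = ΔH / Σ(L/K) = 0.47 / 17.15 = 0.02741 m/d (same in every zone)
Zone A: v = q/n = 0.02741/0.32 = 0.08564 m/d → t_A = 454/0.08564 = 5301 d
Zone B: v = q/n = 0.02741/0.28 = 0.09788 m/d → t_B = 43.7/0.09788 = 446.5 d
Total t = 5301 + 446.5 = 5747 d
   = 5747 / 365 = 15.7 yr

15.7 years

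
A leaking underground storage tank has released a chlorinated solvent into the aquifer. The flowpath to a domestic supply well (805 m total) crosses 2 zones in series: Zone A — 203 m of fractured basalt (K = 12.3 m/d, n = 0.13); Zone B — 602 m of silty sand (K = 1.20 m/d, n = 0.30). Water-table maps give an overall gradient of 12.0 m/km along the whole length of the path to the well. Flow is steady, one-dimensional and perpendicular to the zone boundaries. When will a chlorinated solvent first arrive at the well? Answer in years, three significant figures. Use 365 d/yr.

For zones in series the flux q is common to all zones; the equivalent conductivity is the harmonic (thickness-weighted) mean, K_eq = L_total / Σ(L_j/K_j).
Σ(L/K) = 203/12.3 + 602/1.20 = 16.50 + 501.7 = 518.2 d
K_eq = L_total / Σ(L/K) = 805 / 518.2 = 1.554 m/d
q = K_eq · i = 1.554 × 0.012 = 0.01864 m/d (same in every zone)
Zone A: v = q/n = 0.01864/0.13 = 0.1434 m/d → t_A = 203/0.1434 = 1416 d
Zone B: v = q/n = 0.01864/0.30 = 0.06214 m/d → t_B = 602/0.06214 = 9688 d
Total t = 1416 + 9688 = 11100 d
   = 11100 / 365 = 30.4 yr

30.4 years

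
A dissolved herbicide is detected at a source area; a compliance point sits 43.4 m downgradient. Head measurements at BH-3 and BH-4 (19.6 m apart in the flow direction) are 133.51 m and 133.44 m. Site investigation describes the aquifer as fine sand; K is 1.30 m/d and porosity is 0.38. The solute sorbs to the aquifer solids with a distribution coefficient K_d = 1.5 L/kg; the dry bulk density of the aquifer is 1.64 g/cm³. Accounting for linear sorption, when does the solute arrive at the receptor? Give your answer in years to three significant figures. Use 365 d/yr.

Hydraulic gradient i = (133.51 − 133.44) / 19.6 = 0.07 / 19.6 = 0.003571
Specific discharge q = 1.30 × 0.003571 = 0.004643 m/d
v_s = q/n_e = 0.004643/0.38 = 0.01222 m/d
Retardation R = 1 + ρ_b·K_d/n = 1 + 1.64×1.5/0.38 = 7.474
Contaminant velocity v_c = v/R = 0.01222/7.474 = 0.001635 m/d
t = L/v_c = 43.4/0.001635 = 26550 d
   = 26550/365 = 72.7 yr

72.7 years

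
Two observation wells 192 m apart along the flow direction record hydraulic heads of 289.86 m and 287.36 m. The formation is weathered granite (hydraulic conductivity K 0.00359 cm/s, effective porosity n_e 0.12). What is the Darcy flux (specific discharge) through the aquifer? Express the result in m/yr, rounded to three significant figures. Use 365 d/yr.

14.7 m/yr

Hydraulic gradient i = (289.86 − 287.36) / 192 = 2.50 / 192 = 0.01302
K = 0.00359 cm/s × 864 = 3.102 m/d
q = Ki = 3.102 × 0.01302 = 0.04039 m/d
   = 0.04039 × 365 = 14.7 m/yr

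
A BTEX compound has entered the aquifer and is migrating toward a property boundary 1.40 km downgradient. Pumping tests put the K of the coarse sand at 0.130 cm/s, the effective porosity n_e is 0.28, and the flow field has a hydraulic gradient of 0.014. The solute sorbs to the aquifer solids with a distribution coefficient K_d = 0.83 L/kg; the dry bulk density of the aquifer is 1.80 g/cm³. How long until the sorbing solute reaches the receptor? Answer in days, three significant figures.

K = 0.130 cm/s × 864 = 112.3 m/d
q = Ki = 112.3 × 0.014 = 1.572 m/d
v = Ki/n = 112.3·0.014/0.28 = 5.616 m/d
Retardation R = 1 + ρ_b·K_d/n = 1 + 1.80×0.83/0.28 = 6.336
Contaminant velocity v_c = v/R = 5.616/6.336 = 0.8864 m/d
L = 1.40 km = 1400 m
t = L/v_c = 1400/0.8864 = 1579 d

1580 days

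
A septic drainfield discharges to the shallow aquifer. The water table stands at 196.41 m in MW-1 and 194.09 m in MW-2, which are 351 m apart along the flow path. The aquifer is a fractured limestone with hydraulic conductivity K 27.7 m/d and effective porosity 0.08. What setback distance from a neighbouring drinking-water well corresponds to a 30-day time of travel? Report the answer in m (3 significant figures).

68.7 m

Hydraulic gradient i = (196.41 − 194.09) / 351 = 2.32 / 351 = 0.006610
Specific discharge q = 27.7 × 0.006610 = 0.1831 m/d
Seepage velocity v = q / n = 0.1831 / 0.08 = 2.289 m/d
L = v × T = 2.289 × 30 = 68.66 m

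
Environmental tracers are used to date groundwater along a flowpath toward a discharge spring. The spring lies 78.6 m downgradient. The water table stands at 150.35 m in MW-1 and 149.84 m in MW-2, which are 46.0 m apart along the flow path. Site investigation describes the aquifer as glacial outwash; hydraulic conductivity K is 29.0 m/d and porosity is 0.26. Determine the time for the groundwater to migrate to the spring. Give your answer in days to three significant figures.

63.6 days

Hydraulic gradient i = (150.35 − 149.84) / 46.0 = 0.51 / 46.0 = 0.01109
Specific discharge q = 29.0 × 0.01109 = 0.3215 m/d
v_s = q/n_e = 0.3215/0.26 = 1.237 m/d
t = L / v = 78.6 / 1.237 = 63.56 d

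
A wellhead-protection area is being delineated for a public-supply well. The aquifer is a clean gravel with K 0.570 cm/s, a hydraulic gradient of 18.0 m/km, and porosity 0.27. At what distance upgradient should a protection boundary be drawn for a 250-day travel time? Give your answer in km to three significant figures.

8.21 km

K = 0.570 cm/s × 864 = 492.5 m/d
Specific discharge q = 492.5 × 0.018 = 8.865 m/d
v_s = q/n_e = 8.865/0.27 = 32.83 m/d
L = v × T = 32.83 × 250 = 8208 m
   = 8.21 km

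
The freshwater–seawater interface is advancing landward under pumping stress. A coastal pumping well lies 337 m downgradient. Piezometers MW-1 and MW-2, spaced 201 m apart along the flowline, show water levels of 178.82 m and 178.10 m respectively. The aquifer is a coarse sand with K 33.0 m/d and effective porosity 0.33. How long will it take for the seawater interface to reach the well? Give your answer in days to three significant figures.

941 days

Hydraulic gradient i = (178.82 − 178.10) / 201 = 0.72 / 201 = 0.003582
Specific discharge q = 33.0 × 0.003582 = 0.1182 m/d
Seepage velocity v = q / n = 0.1182 / 0.33 = 0.3582 m/d
t = L / v = 337 / 0.3582 = 940.8 d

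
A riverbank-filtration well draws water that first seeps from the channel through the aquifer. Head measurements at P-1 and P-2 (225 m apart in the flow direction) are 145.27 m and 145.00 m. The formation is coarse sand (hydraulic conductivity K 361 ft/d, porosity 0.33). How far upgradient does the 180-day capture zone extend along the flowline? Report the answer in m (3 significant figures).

Hydraulic gradient i = (145.27 − 145.00) / 225 = 0.27 / 225 = 0.001200
K = 361 ft/d × 0.3048 = 110.0 m/d
Specific discharge q = 110.0 × 0.001200 = 0.1320 m/d
Seepage velocity v = q / n = 0.1320 / 0.33 = 0.4001 m/d
L = v × T = 0.4001 × 180 = 72.02 m

72.0 m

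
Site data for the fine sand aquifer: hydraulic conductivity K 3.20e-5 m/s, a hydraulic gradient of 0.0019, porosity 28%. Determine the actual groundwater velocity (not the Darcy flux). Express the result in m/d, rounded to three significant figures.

K = 3.20e-5 m/s × 86400 s/d = 2.765 m/d
Specific discharge q = 2.765 × 0.0019 = 0.005253 m/d
Seepage velocity v = q / n = 0.005253 / 0.28 = 0.01876 m/d

0.0188 m/d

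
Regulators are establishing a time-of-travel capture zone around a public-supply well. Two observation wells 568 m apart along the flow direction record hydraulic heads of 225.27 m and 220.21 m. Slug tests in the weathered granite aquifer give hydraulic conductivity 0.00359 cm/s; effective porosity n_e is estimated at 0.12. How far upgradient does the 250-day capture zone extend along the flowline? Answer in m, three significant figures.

Hydraulic gradient i = (225.27 − 220.21) / 568 = 5.06 / 568 = 0.008908
K = 0.00359 cm/s × 864 = 3.102 m/d
Specific discharge q = 3.102 × 0.008908 = 0.02763 m/d
v_s = q/n_e = 0.02763/0.12 = 0.2303 m/d
L = v × T = 0.2303 × 250 = 57.57 m

57.6 m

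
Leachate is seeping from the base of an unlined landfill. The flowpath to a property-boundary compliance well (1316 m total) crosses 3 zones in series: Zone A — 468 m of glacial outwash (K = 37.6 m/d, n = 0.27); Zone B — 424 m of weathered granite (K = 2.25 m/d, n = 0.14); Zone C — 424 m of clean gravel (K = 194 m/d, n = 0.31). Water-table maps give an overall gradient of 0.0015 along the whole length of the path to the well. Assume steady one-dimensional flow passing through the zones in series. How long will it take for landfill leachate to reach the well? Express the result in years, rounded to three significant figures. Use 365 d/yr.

For zones in series the flux q is common to all zones; the equivalent conductivity is the harmonic (thickness-weighted) mean, K_eq = L_total / Σ(L_j/K_j).
Σ(L/K) = 468/37.6 + 424/2.25 + 424/194 = 12.45 + 188.4 + 2.186 = 203.1 d
K_eq = L_total / Σ(L/K) = 1316 / 203.1 = 6.480 m/d
q = K_eq · i = 6.480 × 0.0015 = 0.009720 m/d (same in every zone)
Zone A: v = q/n = 0.009720/0.27 = 0.03600 m/d → t_A = 468/0.03600 = 13000 d
Zone B: v = q/n = 0.009720/0.14 = 0.06943 m/d → t_B = 424/0.06943 = 6107 d
Zone C: v = q/n = 0.009720/0.31 = 0.03136 m/d → t_C = 424/0.03136 = 13520 d
Total t = 13000 + 6107 + 13520 = 32630 d
   = 32630 / 365 = 89.4 yr

89.4 years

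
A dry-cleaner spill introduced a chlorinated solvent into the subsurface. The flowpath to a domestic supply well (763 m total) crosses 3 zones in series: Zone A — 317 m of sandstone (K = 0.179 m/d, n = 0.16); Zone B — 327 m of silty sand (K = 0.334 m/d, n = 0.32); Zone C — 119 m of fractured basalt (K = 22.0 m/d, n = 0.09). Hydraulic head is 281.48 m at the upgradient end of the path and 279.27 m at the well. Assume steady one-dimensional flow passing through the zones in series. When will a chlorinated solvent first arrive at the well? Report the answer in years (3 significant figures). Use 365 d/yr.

Total head drop ΔH = 281.48 − 279.27 = 2.21 m
Continuity: the same q passes through each zone, so ΔH = q·Σ(L_j/K_j) — the zones act as resistances in series.
Σ(L/K) = 317/0.179 + 327/0.334 + 119/22.0 = 1771 + 979.0 + 5.409 = 2755 d
q = ΔH / Σ(L/K) = 2.21 / 2755 = 8.021e-4 m/d (same in every zone)
Zone A: v = q/n = 8.021e-4/0.16 = 0.005013 m/d → t_A = 317/0.005013 = 63240 d
Zone B: v = q/n = 8.021e-4/0.32 = 0.002506 m/d → t_B = 327/0.002506 = 130500 d
Zone C: v = q/n = 8.021e-4/0.09 = 0.008912 m/d → t_C = 119/0.008912 = 13350 d
Total t = 63240 + 130500 + 13350 = 207100 d
   = 207100 / 365 = 567 yr

567 years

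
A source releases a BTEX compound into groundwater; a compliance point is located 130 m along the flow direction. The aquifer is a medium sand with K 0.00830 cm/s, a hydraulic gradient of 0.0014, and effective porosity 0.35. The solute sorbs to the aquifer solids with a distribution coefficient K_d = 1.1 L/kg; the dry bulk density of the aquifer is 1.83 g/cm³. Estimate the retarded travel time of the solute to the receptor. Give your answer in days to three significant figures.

K = 0.00830 cm/s × 864 = 7.171 m/d
Specific discharge q = 7.171 × 0.0014 = 0.01004 m/d
Seepage velocity v = q / n = 0.01004 / 0.35 = 0.02868 m/d
Retardation R = 1 + ρ_b·K_d/n = 1 + 1.83×1.1/0.35 = 6.751
Contaminant velocity v_c = v/R = 0.02868/6.751 = 0.004249 m/d
t = L/v_c = 130/0.004249 = 30600 d

30600 days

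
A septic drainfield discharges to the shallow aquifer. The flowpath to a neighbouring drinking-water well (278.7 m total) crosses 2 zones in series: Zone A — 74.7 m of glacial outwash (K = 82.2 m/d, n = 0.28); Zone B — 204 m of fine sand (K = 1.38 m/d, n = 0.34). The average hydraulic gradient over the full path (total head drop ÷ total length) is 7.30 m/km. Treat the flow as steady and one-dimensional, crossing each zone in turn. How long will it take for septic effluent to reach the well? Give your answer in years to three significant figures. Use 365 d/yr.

For zones in series the flux q is common to all zones; the equivalent conductivity is the harmonic (thickness-weighted) mean, K_eq = L_total / Σ(L_j/K_j).
Σ(L/K) = 74.7/82.2 + 204/1.38 = 0.9088 + 147.8 = 148.7 d
K_eq = L_total / Σ(L/K) = 278.7 / 148.7 = 1.874 m/d
q = K_eq · i = 1.874 × 0.0073 = 0.01368 m/d (same in every zone)
Zone A: v = q/n = 0.01368/0.28 = 0.04885 m/d → t_A = 74.7/0.04885 = 1529 d
Zone B: v = q/n = 0.01368/0.34 = 0.04023 m/d → t_B = 204/0.04023 = 5071 d
Total t = 1529 + 5071 = 6600 d
   = 6600 / 365 = 18.1 yr

18.1 years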